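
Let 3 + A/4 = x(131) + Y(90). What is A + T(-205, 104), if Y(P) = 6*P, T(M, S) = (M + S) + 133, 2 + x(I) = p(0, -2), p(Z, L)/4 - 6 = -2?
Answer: 2236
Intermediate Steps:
p(Z, L) = 16 (p(Z, L) = 24 + 4*(-2) = 24 - 8 = 16)
x(I) = 14 (x(I) = -2 + 16 = 14)
T(M, S) = 133 + M + S
A = 2204 (A = -12 + 4*(14 + 6*90) = -12 + 4*(14 + 540) = -12 + 4*554 = -12 + 2216 = 2204)
A + T(-205, 104) = 2204 + (133 - 205 + 104) = 2204 + 32 = 2236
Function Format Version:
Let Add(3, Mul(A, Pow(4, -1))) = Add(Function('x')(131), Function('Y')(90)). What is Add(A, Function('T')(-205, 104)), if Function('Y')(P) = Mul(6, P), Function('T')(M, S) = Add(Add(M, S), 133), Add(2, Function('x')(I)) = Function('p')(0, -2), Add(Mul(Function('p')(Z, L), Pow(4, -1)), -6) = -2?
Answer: 2236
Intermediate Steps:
Function('p')(Z, L) = 16 (Function('p')(Z, L) = Add(24, Mul(4, -2)) = Add(24, -8) = 16)
Function('x')(I) = 14 (Function('x')(I) = Add(-2, 16) = 14)
Function('T')(M, S) = Add(133, M, S)
A = 2204 (A = Add(-12, Mul(4, Add(14, Mul(6, 90)))) = Add(-12, Mul(4, Add(14, 540))) = Add(-12, Mul(4, 554)) = Add(-12, 2216) = 2204)
Add(A, Function('T')(-205, 104)) = Add(2204, Add(133, -205, 104)) = Add(2204, 32) = 2236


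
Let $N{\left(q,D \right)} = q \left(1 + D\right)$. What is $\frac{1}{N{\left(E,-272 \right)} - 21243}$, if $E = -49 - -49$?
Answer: $- \frac{1}{21243} \approx -4.7074 \cdot 10^{-5}$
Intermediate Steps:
$E = 0$ ($E = -49 + 49 = 0$)
$\frac{1}{N{\left(E,-272 \right)} - 21243} = \frac{1}{0 \left(1 - 272\right) - 21243} = \frac{1}{0 \left(-271\right) - 21243} = \frac{1}{0 - 21243} = \frac{1}{-21243} = - \frac{1}{21243}$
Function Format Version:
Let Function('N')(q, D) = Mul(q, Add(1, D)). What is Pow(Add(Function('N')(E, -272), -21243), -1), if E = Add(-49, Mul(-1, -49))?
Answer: Rational(-1, 21243) ≈ -4.7074e-5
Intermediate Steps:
E = 0 (E = Add(-49, 49) = 0)
Pow(Add(Function('N')(E, -272), -21243), -1) = Pow(Add(Mul(0, Add(1, -272)), -21243), -1) = Pow(Add(Mul(0, -271), -21243), -1) = Pow(Add(0, -21243), -1) = Pow(-21243, -1) = Rational(-1, 21243)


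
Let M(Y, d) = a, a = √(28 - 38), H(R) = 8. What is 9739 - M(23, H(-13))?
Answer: 9739 - I*√10 ≈ 9739.0 - 3.1623*I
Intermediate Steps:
a = I*√10 (a = √(-10) = I*√10 ≈ 3.1623*I)
M(Y, d) = I*√10
9739 - M(23, H(-13)) = 9739 - I*√10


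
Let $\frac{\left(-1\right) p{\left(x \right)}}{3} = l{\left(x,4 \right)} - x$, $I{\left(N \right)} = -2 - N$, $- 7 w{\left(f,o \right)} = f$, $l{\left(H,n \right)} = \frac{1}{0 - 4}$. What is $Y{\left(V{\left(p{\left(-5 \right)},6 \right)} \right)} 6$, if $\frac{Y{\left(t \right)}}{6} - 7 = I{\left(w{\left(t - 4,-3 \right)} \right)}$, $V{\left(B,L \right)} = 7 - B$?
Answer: $\frac{1881}{7} \approx 268.71$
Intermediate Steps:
$l{\left(H,n \right)} = - \frac{1}{4}$ ($l{\left(H,n \right)} = \frac{1}{-4} = - \frac{1}{4}$)
$w{\left(f,o \right)} = - \frac{f}{7}$
$p{\left(x \right)} = \frac{3}{4} + 3 x$ ($p{\left(x \right)} = - 3 \left(- \frac{1}{4} - x\right) = \frac{3}{4} + 3 x$)
$Y{\left(t \right)} = \frac{186}{7} + \frac{6 t}{7}$ ($Y{\left(t \right)} = 42 + 6 \left(-2 - - \frac{t - 4}{7}\right) = 42 + 6 \left(-2 - - \frac{-4 + t}{7}\right) = 42 + 6 \left(-2 - \left(\frac{4}{7} - \frac{t}{7}\right)\right) = 42 + 6 \left(-2 + \left(- \frac{4}{7} + \frac{t}{7}\right)\right) = 42 + 6 \left(- \frac{18}{7} + \frac{t}{7}\right) = 42 + \left(- \frac{108}{7} + \frac{6 t}{7}\right) = \frac{186}{7} + \frac{6 t}{7}$)
$Y{\left(V{\left(p{\left(-5 \right)},6 \right)} \right)} 6 = \left(\frac{186}{7} + \frac{6 \left(7 - \left(\frac{3}{4} + 3 \left(-5\right)\right)\right)}{7}\right) 6 = \left(\frac{186}{7} + \frac{6 \left(7 - \left(\frac{3}{4} - 15\right)\right)}{7}\right) 6 = \left(\frac{186}{7} + \frac{6 \left(7 - - \frac{57}{4}\right)}{7}\right) 6 = \left(\frac{186}{7} + \frac{6 \left(7 + \frac{57}{4}\right)}{7}\right) 6 = \left(\frac{186}{7} + \frac{6}{7} \cdot \frac{85}{4}\right) 6 = \left(\frac{186}{7} + \frac{255}{14}\right) 6 = \frac{627}{14} \cdot 6 = \frac{1881}{7}$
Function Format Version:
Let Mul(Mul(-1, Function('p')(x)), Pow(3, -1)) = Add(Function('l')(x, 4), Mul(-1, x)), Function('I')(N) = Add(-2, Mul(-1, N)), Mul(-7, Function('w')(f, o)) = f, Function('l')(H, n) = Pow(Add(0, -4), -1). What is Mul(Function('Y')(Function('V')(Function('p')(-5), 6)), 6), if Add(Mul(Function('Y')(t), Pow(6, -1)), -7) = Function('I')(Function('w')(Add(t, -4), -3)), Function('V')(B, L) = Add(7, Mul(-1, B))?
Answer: Rational(1881, 7) ≈ 268.71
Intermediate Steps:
Function('l')(H, n) = Rational(-1, 4) (Function('l')(H, n) = Pow(-4, -1) = Rational(-1, 4))
Function('w')(f, o) = Mul(Rational(-1, 7), f)
Function('p')(x) = Add(Rational(3, 4), Mul(3, x)) (Function('p')(x) = Mul(-3, Add(Rational(-1, 4), Mul(-1, x))) = Add(Rational(3, 4), Mul(3, x)))
Function('Y')(t) = Add(Rational(186, 7), Mul(Rational(6, 7), t)) (Function('Y')(t) = Add(42, Mul(6, Add(-2, Mul(-1, Mul(Rational(-1, 7), Add(t, -4)))))) = Add(42, Mul(6, Add(-2, Mul(-1, Mul(Rational(-1, 7), Add(-4, t)))))) = Add(42, Mul(6, Add(-2, Mul(-1, Add(Rational(4, 7), Mul(Rational(-1, 7), t)))))) = Add(42, Mul(6, Add(-2, Add(Rational(-4, 7), Mul(Rational(1, 7), t))))) = Add(42, Mul(6, Add(Rational(-18, 7), Mul(Rational(1, 7), t)))) = Add(42, Add(Rational(-108, 7), Mul(Rational(6, 7), t))) = Add(Rational(186, 7), Mul(Rational(6, 7), t)))
Mul(Function('Y')(Function('V')(Function('p')(-5), 6)), 6) = Mul(Add(Rational(186, 7), Mul(Rational(6, 7), Add(7, Mul(-1, Add(Rational(3, 4), Mul(3, -5)))))), 6) = Mul(Add(Rational(186, 7), Mul(Rational(6, 7), Add(7, Mul(-1, Add(Rational(3, 4), -15))))), 6) = Mul(Add(Rational(186, 7), Mul(Rational(6, 7), Add(7, Mul(-1, Rational(-57, 4))))), 6) = Mul(Add(Rational(186, 7), Mul(Rational(6, 7), Add(7, Rational(57, 4)))), 6) = Mul(Add(Rational(186, 7), Mul(Rational(6, 7), Rational(85, 4))), 6) = Mul(Add(Rational(186, 7), Rational(255, 14)), 6) = Mul(Rational(627, 14), 6) = Rational(1881, 7)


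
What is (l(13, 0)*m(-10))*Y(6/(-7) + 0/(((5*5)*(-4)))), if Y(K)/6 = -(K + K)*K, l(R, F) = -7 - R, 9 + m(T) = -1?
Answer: -86400/49 ≈ -1763.3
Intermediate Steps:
m(T) = -10 (m(T) = -9 - 1 = -10)
Y(K) = -12*K**2 (Y(K) = 6*(-(K + K)*K) = 6*(-2*K*K) = 6*(-2*K**2) = -12*K**2)
(l(13, 0)*m(-10))*Y(6/(-7) + 0/(((5*5)*(-4)))) = ((-7 - 1*13)*(-10))*(-12*(6/(-7) + 0/(((5*5)*(-4))))**2) = ((-7 - 13)*(-10))*(-12*(6*(-1/7) + 0/((25*(-4))))**2) = (-20*(-10))*(-12*(-6/7 + 0/(-100))**2) = 200*(-12*(-6/7 + 0*(-1/100))**2) = 200*(-12*(-6/7 + 0)**2) = 200*(-12*(-6/7)**2) = 200*(-12*36/49) = 200*(-432/49) = -86400/49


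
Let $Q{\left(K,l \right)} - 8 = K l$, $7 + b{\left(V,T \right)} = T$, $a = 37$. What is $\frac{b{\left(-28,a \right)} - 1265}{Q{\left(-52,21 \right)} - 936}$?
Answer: $\frac{247}{404} \approx 0.61139$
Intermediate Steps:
$b{\left(V,T \right)} = -7 + T$
$Q{\left(K,l \right)} = 8 + K l$
$\frac{b{\left(-28,a \right)} - 1265}{Q{\left(-52,21 \right)} - 936} = \frac{\left(-7 + 37\right) - 1265}{\left(8 - 1092\right) - 936} = \frac{30 - 1265}{\left(8 - 1092\right) - 936} = - \frac{1235}{-1084 - 936} = - \frac{1235}{-2020} = \left(-1235\right) \left(- \frac{1}{2020}\right) = \frac{247}{404}$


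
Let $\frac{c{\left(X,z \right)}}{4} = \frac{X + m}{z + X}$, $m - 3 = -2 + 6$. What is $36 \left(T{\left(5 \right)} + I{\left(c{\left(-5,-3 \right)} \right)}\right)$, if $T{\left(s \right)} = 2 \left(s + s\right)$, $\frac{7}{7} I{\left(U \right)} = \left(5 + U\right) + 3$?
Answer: $972$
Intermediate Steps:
$m = 7$ ($m = 3 + \left(-2 + 6\right) = 3 + 4 = 7$)
$c{\left(X,z \right)} = \frac{4 \left(7 + X\right)}{X + z}$ ($c{\left(X,z \right)} = 4 \frac{X + 7}{z + X} = 4 \frac{7 + X}{X + z} = \frac{4 \left(7 + X\right)}{X + z}$)
$I{\left(U \right)} = 8 + U$ ($I{\left(U \right)} = \left(5 + U\right) + 3 = 8 + U$)
$T{\left(s \right)} = 4 s$ ($T{\left(s \right)} = 2 \cdot 2 s = 4 s$)
$36 \left(T{\left(5 \right)} + I{\left(c{\left(-5,-3 \right)} \right)}\right) = 36 \left(4 \cdot 5 + \left(8 + \frac{4 \left(7 - 5\right)}{-5 - 3}\right)\right) = 36 \left(20 + \left(8 + 4 \frac{1}{-8} \cdot 2\right)\right) = 36 \left(20 + \left(8 + 4 \left(- \frac{1}{8}\right) 2\right)\right) = 36 \left(20 + \left(8 - 1\right)\right) = 36 \left(20 + 7\right) = 36 \cdot 27 = 972$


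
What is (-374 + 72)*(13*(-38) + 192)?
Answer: 91204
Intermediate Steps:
(-374 + 72)*(13*(-38) + 192) = -302*(-494 + 192) = -302*(-302) = 91204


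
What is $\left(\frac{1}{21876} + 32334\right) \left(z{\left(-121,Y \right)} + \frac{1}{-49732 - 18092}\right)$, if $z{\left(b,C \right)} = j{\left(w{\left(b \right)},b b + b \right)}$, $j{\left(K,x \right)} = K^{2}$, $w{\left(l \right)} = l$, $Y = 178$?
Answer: $\frac{702395125072396055}{1483717824} \approx 4.734 \cdot 10^{8}$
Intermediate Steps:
$z{\left(b,C \right)} = b^{2}$
$\left(\frac{1}{21876} + 32334\right) \left(z{\left(-121,Y \right)} + \frac{1}{-49732 - 18092}\right) = \left(\frac{1}{21876} + 32334\right) \left(\left(-121\right)^{2} + \frac{1}{-49732 - 18092}\right) = \left(\frac{1}{21876} + 32334\right) \left(14641 + \frac{1}{-67824}\right) = \frac{707338585 \left(14641 - \frac{1}{67824}\right)}{21876} = \frac{707338585}{21876} \cdot \frac{993011183}{67824} = \frac{702395125072396055}{1483717824}$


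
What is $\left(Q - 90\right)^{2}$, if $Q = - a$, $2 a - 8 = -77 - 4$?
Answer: $\frac{11449}{4} \approx 2862.3$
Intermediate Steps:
$a = - \frac{73}{2}$ ($a = 4 + \frac{-77 - 4}{2} = 4 + \frac{1}{2} \left(-81\right) = 4 - \frac{81}{2} = - \frac{73}{2} \approx -36.5$)
$Q = \frac{73}{2}$ ($Q = \left(-1\right) \left(- \frac{73}{2}\right) = \frac{73}{2} \approx 36.5$)
$\left(Q - 90\right)^{2} = \left(\frac{73}{2} - 90\right)^{2} = \left(- \frac{107}{2}\right)^{2} = \frac{11449}{4}$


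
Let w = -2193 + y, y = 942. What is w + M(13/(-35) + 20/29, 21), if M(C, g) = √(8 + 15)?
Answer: -1251 + √23 ≈ -1246.2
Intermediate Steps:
M(C, g) = √23
w = -1251 (w = -2193 + 942 = -1251)
w + M(13/(-35) + 20/29, 21) = -1251 + √23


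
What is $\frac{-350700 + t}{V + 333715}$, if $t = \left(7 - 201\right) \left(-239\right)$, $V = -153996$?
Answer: $- \frac{304334}{179719} \approx -1.6934$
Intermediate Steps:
$t = 46366$ ($t = \left(-194\right) \left(-239\right) = 46366$)
$\frac{-350700 + t}{V + 333715} = \frac{-350700 + 46366}{-153996 + 333715} = - \frac{304334}{179719}$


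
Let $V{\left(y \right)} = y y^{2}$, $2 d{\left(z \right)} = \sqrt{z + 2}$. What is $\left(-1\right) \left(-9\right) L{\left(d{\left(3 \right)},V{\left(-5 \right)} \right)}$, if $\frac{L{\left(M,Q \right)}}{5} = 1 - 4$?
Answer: $-135$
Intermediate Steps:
$d{\left(z \right)} = \frac{\sqrt{2 + z}}{2}$ ($d{\left(z \right)} = \frac{\sqrt{z + 2}}{2} = \frac{\sqrt{2 + z}}{2}$)
$V{\left(y \right)} = y^{3}$
$L{\left(M,Q \right)} = -15$ ($L{\left(M,Q \right)} = 5 \left(1 - 4\right) = 5 \left(-3\right) = -15$)
$\left(-1\right) \left(-9\right) L{\left(d{\left(3 \right)},V{\left(-5 \right)} \right)} = \left(-1\right) \left(-9\right) \left(-15\right) = 9 \left(-15\right) = -135$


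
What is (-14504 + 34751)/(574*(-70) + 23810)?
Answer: -20247/16370 ≈ -1.2368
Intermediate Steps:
(-14504 + 34751)/(574*(-70) + 23810) = 20247/(-40180 + 23810) = 20247/(-16370) = 20247*(-1/16370) = -20247/16370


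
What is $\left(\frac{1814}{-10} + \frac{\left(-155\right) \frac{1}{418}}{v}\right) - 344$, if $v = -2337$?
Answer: $- \frac{2566226207}{4884330} \approx -525.4$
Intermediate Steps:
$\left(\frac{1814}{-10} + \frac{\left(-155\right) \frac{1}{418}}{v}\right) - 344 = \left(\frac{1814}{-10} + \frac{\left(-155\right) \frac{1}{418}}{-2337}\right) - 344 = \left(1814 \left(- \frac{1}{10}\right) + \left(-155\right) \frac{1}{418} \left(- \frac{1}{2337}\right)\right) - 344 = \left(- \frac{907}{5} - - \frac{155}{976866}\right) - 344 = \left(- \frac{907}{5} + \frac{155}{976866}\right) - 344 = - \frac{886016687}{4884330} - 344 = - \frac{2566226207}{4884330}$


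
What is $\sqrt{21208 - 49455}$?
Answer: $i \sqrt{28247} \approx 168.07 i$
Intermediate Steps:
$\sqrt{21208 - 49455} = \sqrt{-28247} = i \sqrt{28247}$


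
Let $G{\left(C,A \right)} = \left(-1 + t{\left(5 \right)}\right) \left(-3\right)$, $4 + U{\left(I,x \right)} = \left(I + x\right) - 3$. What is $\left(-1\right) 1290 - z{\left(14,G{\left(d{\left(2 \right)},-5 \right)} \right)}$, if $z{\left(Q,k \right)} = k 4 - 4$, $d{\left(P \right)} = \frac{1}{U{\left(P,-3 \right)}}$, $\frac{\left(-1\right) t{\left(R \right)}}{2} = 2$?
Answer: $-1346$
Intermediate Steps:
$t{\left(R \right)} = -4$ ($t{\left(R \right)} = \left(-2\right) 2 = -4$)
$U{\left(I,x \right)} = -7 + I + x$ ($U{\left(I,x \right)} = -4 - \left(3 - I - x\right) = -4 + \left(-3 + I + x\right) = -7 + I + x$)
$d{\left(P \right)} = \frac{1}{-10 + P}$ ($d{\left(P \right)} = \frac{1}{-7 + P - 3} = \frac{1}{-10 + P}$)
$G{\left(C,A \right)} = 15$ ($G{\left(C,A \right)} = \left(-1 - 4\right) \left(-3\right) = \left(-5\right) \left(-3\right) = 15$)
$z{\left(Q,k \right)} = -4 + 4 k$ ($z{\left(Q,k \right)} = 4 k - 4 = -4 + 4 k$)
$\left(-1\right) 1290 - z{\left(14,G{\left(d{\left(2 \right)},-5 \right)} \right)} = \left(-1\right) 1290 - \left(-4 + 4 \cdot 15\right) = -1290 - \left(-4 + 60\right) = -1290 - 56 = -1346$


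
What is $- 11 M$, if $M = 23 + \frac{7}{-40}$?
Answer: $- \frac{10043}{40} \approx -251.07$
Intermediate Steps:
$M = \frac{913}{40}$ ($M = 23 + 7 \left(- \frac{1}{40}\right) = 23 - \frac{7}{40} = \frac{913}{40} \approx 22.825$)
$- 11 M = \left(-11\right) \frac{913}{40} = - \frac{10043}{40}$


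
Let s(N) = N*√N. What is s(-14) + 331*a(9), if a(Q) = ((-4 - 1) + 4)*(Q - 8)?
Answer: -331 - 14*I*√14 ≈ -331.0 - 52.383*I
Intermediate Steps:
a(Q) = 8 - Q (a(Q) = (-5 + 4)*(-8 + Q) = -(-8 + Q) = 8 - Q)
s(N) = N^(3/2)
s(-14) + 331*a(9) = (-14)^(3/2) + 331*(8 - 1*9) = -14*I*√14 + 331*(8 - 9) = -14*I*√14 + 331*(-1) = -14*I*√14 - 331 = -331 - 14*I*√14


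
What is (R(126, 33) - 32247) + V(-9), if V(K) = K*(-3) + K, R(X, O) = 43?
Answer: -32186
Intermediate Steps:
V(K) = -2*K (V(K) = -3*K + K = -2*K)
(R(126, 33) - 32247) + V(-9) = (43 - 32247) - 2*(-9) = -32204 + 18 = -32186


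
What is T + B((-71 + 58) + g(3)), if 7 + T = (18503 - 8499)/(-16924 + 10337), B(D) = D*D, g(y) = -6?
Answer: 2321794/6587 ≈ 352.48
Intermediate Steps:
B(D) = D²
T = -56113/6587 (T = -7 + (18503 - 8499)/(-16924 + 10337) = -7 + 10004/(-6587) = -7 + 10004*(-1/6587) = -7 - 10004/6587 = -56113/6587 ≈ -8.5188)
T + B((-71 + 58) + g(3)) = -56113/6587 + ((-71 + 58) - 6)² = -56113/6587 + (-13 - 6)² = -56113/6587 + (-19)² = -56113/6587 + 361 = 2321794/6587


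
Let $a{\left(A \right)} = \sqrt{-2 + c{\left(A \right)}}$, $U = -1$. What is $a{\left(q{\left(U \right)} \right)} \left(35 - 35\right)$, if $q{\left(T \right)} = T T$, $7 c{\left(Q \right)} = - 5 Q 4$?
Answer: $0$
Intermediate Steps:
$c{\left(Q \right)} = - \frac{20 Q}{7}$ ($c{\left(Q \right)} = \frac{- 5 Q 4}{7} = \frac{\left(-20\right) Q}{7} = - \frac{20 Q}{7}$)
$q{\left(T \right)} = T^{2}$
$a{\left(A \right)} = \sqrt{-2 - \frac{20 A}{7}}$
$a{\left(q{\left(U \right)} \right)} \left(35 - 35\right) = \frac{\sqrt{-98 - 140 \left(-1\right)^{2}}}{7} \left(35 - 35\right) = \frac{\sqrt{-98 - 140}}{7} \cdot 0 = \frac{\sqrt{-238}}{7} \cdot 0 = \frac{i \sqrt{238}}{7} \cdot 0 = 0$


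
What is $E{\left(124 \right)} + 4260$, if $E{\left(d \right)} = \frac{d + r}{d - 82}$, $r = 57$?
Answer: $\frac{179101}{42} \approx 4264.3$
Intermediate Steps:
$E{\left(d \right)} = \frac{57 + d}{-82 + d}$ ($E{\left(d \right)} = \frac{d + 57}{d - 82} = \frac{57 + d}{-82 + d}$)
$E{\left(124 \right)} + 4260 = \frac{57 + 124}{-82 + 124} + 4260 = \frac{1}{42} \cdot 181 + 4260 = \frac{181}{42} + 4260 = \frac{179101}{42}$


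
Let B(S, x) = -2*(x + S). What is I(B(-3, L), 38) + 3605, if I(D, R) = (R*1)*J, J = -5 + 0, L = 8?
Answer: 3415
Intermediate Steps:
J = -5
B(S, x) = -2*S - 2*x (B(S, x) = -2*(S + x) = -2*S - 2*x)
I(D, R) = -5*R (I(D, R) = (R*1)*(-5) = R*(-5) = -5*R)
I(B(-3, L), 38) + 3605 = -5*38 + 3605 = -190 + 3605 = 3415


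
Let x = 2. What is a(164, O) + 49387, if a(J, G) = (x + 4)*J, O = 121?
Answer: 50371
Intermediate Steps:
a(J, G) = 6*J (a(J, G) = (2 + 4)*J = 6*J)
a(164, O) + 49387 = 6*164 + 49387 = 984 + 49387 = 50371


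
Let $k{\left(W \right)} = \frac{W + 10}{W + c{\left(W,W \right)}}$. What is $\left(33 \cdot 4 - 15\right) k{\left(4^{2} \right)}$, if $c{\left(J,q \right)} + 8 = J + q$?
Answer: $\frac{1521}{20} \approx 76.05$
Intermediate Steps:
$c{\left(J,q \right)} = -8 + J + q$ ($c{\left(J,q \right)} = -8 + \left(J + q\right) = -8 + J + q$)
$k{\left(W \right)} = \frac{10 + W}{-8 + 3 W}$ ($k{\left(W \right)} = \frac{W + 10}{W + \left(-8 + W + W\right)} = \frac{10 + W}{W + \left(-8 + 2 W\right)} = \frac{10 + W}{-8 + 3 W}$)
$\left(33 \cdot 4 - 15\right) k{\left(4^{2} \right)} = \left(33 \cdot 4 - 15\right) \frac{10 + 4^{2}}{-8 + 3 \cdot 4^{2}} = \left(132 - 15\right) \frac{10 + 16}{-8 + 3 \cdot 16} = 117 \frac{1}{-8 + 48} \cdot 26 = 117 \cdot \frac{1}{40} \cdot 26 = 117 \cdot \frac{13}{20} = \frac{1521}{20}$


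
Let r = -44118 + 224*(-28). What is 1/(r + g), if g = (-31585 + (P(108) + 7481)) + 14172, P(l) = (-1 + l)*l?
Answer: -1/48766 ≈ -2.0506e-5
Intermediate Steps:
P(l) = l*(-1 + l)
g = 1624 (g = (-31585 + (108*(-1 + 108) + 7481)) + 14172 = (-31585 + (108*107 + 7481)) + 14172 = (-31585 + (11556 + 7481)) + 14172 = (-31585 + 19037) + 14172 = -12548 + 14172 = 1624)
r = -50390 (r = -44118 - 6272 = -50390)
1/(r + g) = 1/(-50390 + 1624) = 1/(-48766) = -1/48766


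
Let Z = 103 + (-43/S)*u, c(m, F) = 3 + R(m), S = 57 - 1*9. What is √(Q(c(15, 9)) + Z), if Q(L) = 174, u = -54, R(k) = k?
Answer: √5206/4 ≈ 18.038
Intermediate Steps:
S = 48 (S = 57 - 9 = 48)
c(m, F) = 3 + m
Z = 1211/8 (Z = 103 - 43/48*(-54) = 103 + 387/8 = 1211/8 ≈ 151.38)
√(Q(c(15, 9)) + Z) = √(174 + 1211/8) = √(2603/8) = √5206/4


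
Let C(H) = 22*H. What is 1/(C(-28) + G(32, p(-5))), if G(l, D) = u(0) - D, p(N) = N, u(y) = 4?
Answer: -1/607 ≈ -0.0016474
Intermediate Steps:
G(l, D) = 4 - D
1/(C(-28) + G(32, p(-5))) = 1/(22*(-28) + (4 - 1*(-5))) = 1/(-616 + (4 + 5)) = 1/(-616 + 9) = 1/(-607) = -1/607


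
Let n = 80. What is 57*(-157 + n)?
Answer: -4389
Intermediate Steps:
57*(-157 + n) = 57*(-157 + 80) = 57*(-77) = -4389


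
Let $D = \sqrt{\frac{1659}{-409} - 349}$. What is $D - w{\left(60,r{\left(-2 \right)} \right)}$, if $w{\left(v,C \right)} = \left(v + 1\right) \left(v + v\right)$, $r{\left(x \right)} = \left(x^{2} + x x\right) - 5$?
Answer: $-7320 + \frac{380 i \sqrt{409}}{409} \approx -7320.0 + 18.79 i$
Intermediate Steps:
$r{\left(x \right)} = -5 + 2 x^{2}$ ($r{\left(x \right)} = \left(x^{2} + x^{2}\right) - 5 = 2 x^{2} - 5 = -5 + 2 x^{2}$)
$D = \frac{380 i \sqrt{409}}{409}$ ($D = \sqrt{1659 \left(- \frac{1}{409}\right) - 349} = \sqrt{- \frac{1659}{409} - 349} = \sqrt{- \frac{144400}{409}} = \frac{380 i \sqrt{409}}{409} \approx 18.79 i$)
$w{\left(v,C \right)} = 2 v \left(1 + v\right)$ ($w{\left(v,C \right)} = \left(1 + v\right) 2 v = 2 v \left(1 + v\right)$)
$D - w{\left(60,r{\left(-2 \right)} \right)} = \frac{380 i \sqrt{409}}{409} - 2 \cdot 60 \left(1 + 60\right) = \frac{380 i \sqrt{409}}{409} - 2 \cdot 60 \cdot 61 = \frac{380 i \sqrt{409}}{409} - 7320 = -7320 + \frac{380 i \sqrt{409}}{409}$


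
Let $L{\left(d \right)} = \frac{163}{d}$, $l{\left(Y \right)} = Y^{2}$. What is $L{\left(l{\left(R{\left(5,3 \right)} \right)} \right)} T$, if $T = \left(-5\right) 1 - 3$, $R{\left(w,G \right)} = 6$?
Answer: $- \frac{326}{9} \approx -36.222$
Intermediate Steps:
$T = -8$ ($T = -5 - 3 = -8$)
$L{\left(l{\left(R{\left(5,3 \right)} \right)} \right)} T = \frac{163}{6^{2}} \left(-8\right) = \frac{163}{36} \left(-8\right) = - \frac{326}{9}$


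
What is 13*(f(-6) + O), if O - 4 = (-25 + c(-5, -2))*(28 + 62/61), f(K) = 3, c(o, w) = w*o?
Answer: -339599/61 ≈ -5567.2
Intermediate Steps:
c(o, w) = o*w
O = -26306/61 (O = 4 + (-25 - 5*(-2))*(28 + 62/61) = 4 + (-25 + 10)*(28 + 62*(1/61)) = 4 - 15*(28 + 62/61) = 4 - 15*1770/61 = 4 - 26550/61 = -26306/61 ≈ -431.25)
13*(f(-6) + O) = 13*(3 - 26306/61) = 13*(-26123/61) = -339599/61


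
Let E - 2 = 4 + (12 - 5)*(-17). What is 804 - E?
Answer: 917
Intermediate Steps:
E = -113 (E = 2 + (4 + (12 - 5)*(-17)) = 2 + (4 + 7*(-17)) = 2 + (4 - 119) = 2 - 115 = -113)
804 - E = 804 - 1*(-113) = 804 + 113 = 917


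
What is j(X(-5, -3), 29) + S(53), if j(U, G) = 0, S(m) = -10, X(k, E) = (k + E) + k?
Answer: -10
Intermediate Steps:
X(k, E) = E + 2*k (X(k, E) = (E + k) + k = E + 2*k)
j(X(-5, -3), 29) + S(53) = 0 - 10 = -10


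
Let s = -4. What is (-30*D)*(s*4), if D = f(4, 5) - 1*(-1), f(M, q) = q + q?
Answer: 5280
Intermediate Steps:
f(M, q) = 2*q
D = 11 (D = 2*5 - 1*(-1) = 10 + 1 = 11)
(-30*D)*(s*4) = (-30*11)*(-4*4) = -330*(-16) = 5280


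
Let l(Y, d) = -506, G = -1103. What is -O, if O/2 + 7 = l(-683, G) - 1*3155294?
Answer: 6311614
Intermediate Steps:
O = -6311614 (O = -14 + 2*(-506 - 1*3155294) = -14 + 2*(-506 - 3155294) = -14 + 2*(-3155800) = -14 - 6311600 = -6311614)
-O = -1*(-6311614) = 6311614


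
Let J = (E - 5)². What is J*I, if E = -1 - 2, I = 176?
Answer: 11264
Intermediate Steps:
E = -3
J = 64 (J = (-3 - 5)² = (-8)² = 64)
J*I = 64*176 = 11264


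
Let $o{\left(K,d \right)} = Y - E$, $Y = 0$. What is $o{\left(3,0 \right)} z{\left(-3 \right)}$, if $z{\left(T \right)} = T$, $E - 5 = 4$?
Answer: $27$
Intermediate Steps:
$E = 9$ ($E = 5 + 4 = 9$)
$o{\left(K,d \right)} = -9$ ($o{\left(K,d \right)} = 0 - 9 = -9$)
$o{\left(3,0 \right)} z{\left(-3 \right)} = \left(-9\right) \left(-3\right) = 27$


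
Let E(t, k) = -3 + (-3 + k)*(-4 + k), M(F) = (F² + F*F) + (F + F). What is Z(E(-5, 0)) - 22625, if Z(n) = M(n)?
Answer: -22445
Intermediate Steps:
M(F) = 2*F + 2*F² (M(F) = (F² + F²) + 2*F = 2*F² + 2*F = 2*F + 2*F²)
E(t, k) = -3 + (-4 + k)*(-3 + k)
Z(n) = 2*n*(1 + n)
Z(E(-5, 0)) - 22625 = 2*(9 + 0² - 7*0)*(1 + (9 + 0² - 7*0)) - 22625 = 2*(9 + 0 + 0)*(1 + (9 + 0 + 0)) - 22625 = 2*9*(1 + 9) - 22625 = 2*9*10 - 22625 = 180 - 22625 = -22445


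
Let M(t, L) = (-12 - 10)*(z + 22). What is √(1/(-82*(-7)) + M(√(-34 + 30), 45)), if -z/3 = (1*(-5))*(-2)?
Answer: 15*√257726/574 ≈ 13.267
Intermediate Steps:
z = -30 (z = -3*1*(-5)*(-2) = -(-15)*(-2) = -3*10 = -30)
M(t, L) = 176 (M(t, L) = (-12 - 10)*(-30 + 22) = -22*(-8) = 176)
√(1/(-82*(-7)) + M(√(-34 + 30), 45)) = √(1/(-82*(-7)) + 176) = √(1/574 + 176) = √(101025/574) = 15*√257726/574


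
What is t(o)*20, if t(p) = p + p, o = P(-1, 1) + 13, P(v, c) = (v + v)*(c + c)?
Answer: 360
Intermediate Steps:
P(v, c) = 4*c*v (P(v, c) = (2*v)*(2*c) = 4*c*v)
o = 9 (o = 4*1*(-1) + 13 = -4 + 13 = 9)
t(p) = 2*p
t(o)*20 = (2*9)*20 = 18*20 = 360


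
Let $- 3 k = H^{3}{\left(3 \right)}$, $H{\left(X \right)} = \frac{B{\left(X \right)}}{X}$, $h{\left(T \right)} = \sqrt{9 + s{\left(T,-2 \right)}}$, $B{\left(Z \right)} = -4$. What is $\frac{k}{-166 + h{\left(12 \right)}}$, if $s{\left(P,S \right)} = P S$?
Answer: $- \frac{10624}{2233251} - \frac{64 i \sqrt{15}}{2233251} \approx -0.0047572 - 0.00011099 i$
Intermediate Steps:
$h{\left(T \right)} = \sqrt{9 - 2 T}$ ($h{\left(T \right)} = \sqrt{9 + T \left(-2\right)} = \sqrt{9 - 2 T}$)
$H{\left(X \right)} = - \frac{4}{X}$
$k = \frac{64}{81}$ ($k = - \frac{\left(- \frac{4}{3}\right)^{3}}{3} = \left(- \frac{1}{3}\right) \left(- \frac{64}{27}\right) = \frac{64}{81} \approx 0.79012$)
$\frac{k}{-166 + h{\left(12 \right)}} = \frac{64}{81 \left(-166 + \sqrt{9 - 24}\right)} = \frac{64}{81 \left(-166 + \sqrt{-15}\right)} = \frac{64}{81 \left(-166 + i \sqrt{15}\right)}$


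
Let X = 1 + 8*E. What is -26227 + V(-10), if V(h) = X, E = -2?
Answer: -26242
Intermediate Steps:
X = -15 (X = 1 + 8*(-2) = 1 - 16 = -15)
V(h) = -15
-26227 + V(-10) = -26227 - 15 = -26242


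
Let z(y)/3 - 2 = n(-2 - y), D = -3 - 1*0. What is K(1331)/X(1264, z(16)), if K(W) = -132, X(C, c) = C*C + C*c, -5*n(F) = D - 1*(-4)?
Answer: -15/182332 ≈ -8.2267e-5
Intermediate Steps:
D = -3 (D = -3 + 0 = -3)
n(F) = -1/5 (n(F) = -(-3 - 1*(-4))/5 = -(-3 + 4)/5 = -1/5*1 = -1/5)
z(y) = 27/5 (z(y) = 6 + 3*(-1/5) = 6 - 3/5 = 27/5)
X(C, c) = C**2 + C*c
K(1331)/X(1264, z(16)) = -132*1/(1264*(1264 + 27/5)) = -132/(1264*(6347/5)) = -132/8022608/5 = -132*5/8022608 = -15/182332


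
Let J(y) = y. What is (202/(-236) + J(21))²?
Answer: 5650129/13924 ≈ 405.78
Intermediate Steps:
(202/(-236) + J(21))² = (202/(-236) + 21)² = (202*(-1/236) + 21)² = (-101/118 + 21)² = (2377/118)² = 5650129/13924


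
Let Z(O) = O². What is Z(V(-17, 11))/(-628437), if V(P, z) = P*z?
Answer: -34969/628437 ≈ -0.055644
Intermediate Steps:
Z(V(-17, 11))/(-628437) = (-17*11)²/(-628437) = (-187)²*(-1/628437) = 34969*(-1/628437) = -34969/628437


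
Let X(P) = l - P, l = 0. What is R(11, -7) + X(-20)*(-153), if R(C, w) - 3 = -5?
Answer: -3062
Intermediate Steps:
X(P) = -P (X(P) = 0 - P = -P)
R(C, w) = -2 (R(C, w) = 3 - 5 = -2)
R(11, -7) + X(-20)*(-153) = -2 - 1*(-20)*(-153) = -2 + 20*(-153) = -2 - 3060 = -3062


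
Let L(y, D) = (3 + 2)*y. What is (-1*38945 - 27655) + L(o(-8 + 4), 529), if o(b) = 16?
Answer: -66520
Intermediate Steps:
L(y, D) = 5*y
(-1*38945 - 27655) + L(o(-8 + 4), 529) = (-1*38945 - 27655) + 5*16 = (-38945 - 27655) + 80 = -66600 + 80 = -66520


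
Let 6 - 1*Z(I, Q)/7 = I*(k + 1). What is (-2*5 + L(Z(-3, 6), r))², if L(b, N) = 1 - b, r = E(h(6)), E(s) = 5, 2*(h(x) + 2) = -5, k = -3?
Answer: 81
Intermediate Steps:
Z(I, Q) = 42 + 14*I (Z(I, Q) = 42 - 7*I*(-3 + 1) = 42 - 7*I*(-2) = 42 - (-14)*I = 42 + 14*I)
h(x) = -9/2 (h(x) = -2 + (½)*(-5) = -2 - 5/2 = -9/2)
r = 5
(-2*5 + L(Z(-3, 6), r))² = (-2*5 + (1 - (42 + 14*(-3))))² = (-10 + (1 - (42 - 42)))² = (-10 + (1 - 1*0))² = (-10 + (1 + 0))² = (-10 + 1)² = (-9)² = 81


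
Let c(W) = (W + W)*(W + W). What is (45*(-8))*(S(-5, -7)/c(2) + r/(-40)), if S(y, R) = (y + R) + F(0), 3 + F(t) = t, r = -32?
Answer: 99/2 ≈ 49.500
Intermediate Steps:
F(t) = -3 + t
c(W) = 4*W**2 (c(W) = (2*W)*(2*W) = 4*W**2)
S(y, R) = -3 + R + y (S(y, R) = (y + R) + (-3 + 0) = (R + y) - 3 = -3 + R + y)
(45*(-8))*(S(-5, -7)/c(2) + r/(-40)) = (45*(-8))*((-3 - 7 - 5)/((4*2**2)) - 32/(-40)) = -360*(-15/(4*4) - 32*(-1/40)) = -360*(-15/16 + 4/5) = -360*(-11/80) = 99/2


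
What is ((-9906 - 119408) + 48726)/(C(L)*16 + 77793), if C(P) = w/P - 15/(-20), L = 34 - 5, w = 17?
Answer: -2337052/2256617 ≈ -1.0356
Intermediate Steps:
L = 29
C(P) = 3/4 + 17/P (C(P) = 17/P - 15/(-20) = 17/P - 15*(-1/20) = 17/P + 3/4 = 3/4 + 17/P)
((-9906 - 119408) + 48726)/(C(L)*16 + 77793) = ((-9906 - 119408) + 48726)/((3/4 + 17/29)*16 + 77793) = (-129314 + 48726)/((3/4 + 17*(1/29))*16 + 77793) = -80588/((3/4 + 17/29)*16 + 77793) = -80588/((155/116)*16 + 77793) = -80588/(620/29 + 77793) = -80588/2256617/29 = -80588*29/2256617 = -2337052/2256617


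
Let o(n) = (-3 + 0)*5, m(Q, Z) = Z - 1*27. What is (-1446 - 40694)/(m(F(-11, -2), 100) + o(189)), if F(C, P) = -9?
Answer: -21070/29 ≈ -726.55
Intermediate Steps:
m(Q, Z) = -27 + Z (m(Q, Z) = Z - 27 = -27 + Z)
o(n) = -15 (o(n) = -3*5 = -15)
(-1446 - 40694)/(m(F(-11, -2), 100) + o(189)) = (-1446 - 40694)/((-27 + 100) - 15) = -42140/(73 - 15) = -42140/58 = -42140*1/58 = -21070/29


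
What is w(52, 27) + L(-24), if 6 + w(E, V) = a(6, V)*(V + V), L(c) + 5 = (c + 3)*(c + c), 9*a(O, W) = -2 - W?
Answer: 823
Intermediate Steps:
a(O, W) = -2/9 - W/9 (a(O, W) = (-2 - W)/9 = -2/9 - W/9)
L(c) = -5 + 2*c*(3 + c) (L(c) = -5 + (c + 3)*(c + c) = -5 + (3 + c)*(2*c) = -5 + 2*c*(3 + c))
w(E, V) = -6 + 2*V*(-2/9 - V/9) (w(E, V) = -6 + (-2/9 - V/9)*(V + V) = -6 + (-2/9 - V/9)*(2*V) = -6 + 2*V*(-2/9 - V/9))
w(52, 27) + L(-24) = (-6 - 2/9*27*(2 + 27)) + (-5 + 2*(-24)² + 6*(-24)) = (-6 - 2/9*27*29) + (-5 + 2*576 - 144) = (-6 - 174) + (-5 + 1152 - 144) = -180 + 1003 = 823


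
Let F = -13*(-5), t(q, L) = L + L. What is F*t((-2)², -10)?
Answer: -1300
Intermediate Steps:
t(q, L) = 2*L
F = 65
F*t((-2)², -10) = 65*(2*(-10)) = 65*(-20) = -1300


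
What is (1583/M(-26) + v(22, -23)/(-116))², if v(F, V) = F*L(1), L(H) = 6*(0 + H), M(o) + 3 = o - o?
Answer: 2116552036/7569 ≈ 2.7963e+5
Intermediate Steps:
M(o) = -3 (M(o) = -3 + (o - o) = -3 + 0 = -3)
L(H) = 6*H
v(F, V) = 6*F (v(F, V) = F*(6*1) = F*6 = 6*F)
(1583/M(-26) + v(22, -23)/(-116))² = (1583/(-3) + (6*22)/(-116))² = (1583*(-⅓) + 132*(-1/116))² = (-1583/3 - 33/29)² = (-46006/87)² = 2116552036/7569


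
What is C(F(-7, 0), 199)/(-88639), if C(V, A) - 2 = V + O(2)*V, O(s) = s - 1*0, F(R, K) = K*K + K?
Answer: -2/88639 ≈ -2.2563e-5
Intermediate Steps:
F(R, K) = K + K² (F(R, K) = K² + K = K + K²)
O(s) = s (O(s) = s + 0 = s)
C(V, A) = 2 + 3*V (C(V, A) = 2 + (V + 2*V) = 2 + 3*V)
C(F(-7, 0), 199)/(-88639) = (2 + 3*(0*(1 + 0)))/(-88639) = (2 + 3*(0*1))*(-1/88639) = (2 + 3*0)*(-1/88639) = (2 + 0)*(-1/88639) = 2*(-1/88639) = -2/88639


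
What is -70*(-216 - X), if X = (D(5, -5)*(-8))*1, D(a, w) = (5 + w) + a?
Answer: 12320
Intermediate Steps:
D(a, w) = 5 + a + w
X = -40 (X = ((5 + 5 - 5)*(-8))*1 = (5*(-8))*1 = -40*1 = -40)
-70*(-216 - X) = -70*(-216 - 1*(-40)) = -70*(-216 + 40) = -70*(-176) = 12320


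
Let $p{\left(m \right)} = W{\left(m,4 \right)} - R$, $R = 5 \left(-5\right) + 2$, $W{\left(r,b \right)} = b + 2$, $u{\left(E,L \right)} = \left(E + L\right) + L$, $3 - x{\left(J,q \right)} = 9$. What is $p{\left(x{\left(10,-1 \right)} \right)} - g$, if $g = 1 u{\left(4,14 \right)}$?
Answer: $-3$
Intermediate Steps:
$x{\left(J,q \right)} = -6$ ($x{\left(J,q \right)} = 3 - 9 = -6$)
$u{\left(E,L \right)} = E + 2 L$
$W{\left(r,b \right)} = 2 + b$
$g = 32$ ($g = 1 \left(4 + 2 \cdot 14\right) = 1 \left(4 + 28\right) = 1 \cdot 32 = 32$)
$R = -23$ ($R = -25 + 2 = -23$)
$p{\left(m \right)} = 29$ ($p{\left(m \right)} = \left(2 + 4\right) - -23 = 6 + 23 = 29$)
$p{\left(x{\left(10,-1 \right)} \right)} - g = 29 - 32 = -3$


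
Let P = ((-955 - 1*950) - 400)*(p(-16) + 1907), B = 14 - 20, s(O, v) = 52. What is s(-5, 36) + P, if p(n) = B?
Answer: -4381753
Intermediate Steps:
B = -6
p(n) = -6
P = -4381805 (P = ((-955 - 1*950) - 400)*(-6 + 1907) = ((-955 - 950) - 400)*1901 = (-1905 - 400)*1901 = -2305*1901 = -4381805)
s(-5, 36) + P = 52 - 4381805 = -4381753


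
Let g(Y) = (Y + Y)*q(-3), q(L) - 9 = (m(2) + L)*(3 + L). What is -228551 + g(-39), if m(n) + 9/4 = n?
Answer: -229253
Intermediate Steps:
m(n) = -9/4 + n
q(L) = 9 + (3 + L)*(-1/4 + L) (q(L) = 9 + ((-9/4 + 2) + L)*(3 + L) = 9 + (-1/4 + L)*(3 + L) = 9 + (3 + L)*(-1/4 + L))
g(Y) = 18*Y (g(Y) = (Y + Y)*(33/4 + (-3)**2 + (11/4)*(-3)) = (2*Y)*(33/4 + 9 - 33/4) = (2*Y)*9 = 18*Y)
-228551 + g(-39) = -228551 + 18*(-39) = -228551 - 702 = -229253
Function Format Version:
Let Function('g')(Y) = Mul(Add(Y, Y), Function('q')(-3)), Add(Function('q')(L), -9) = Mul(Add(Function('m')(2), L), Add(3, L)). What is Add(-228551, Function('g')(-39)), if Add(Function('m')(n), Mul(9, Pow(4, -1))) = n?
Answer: -229253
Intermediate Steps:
Function('m')(n) = Add(Rational(-9, 4), n)
Function('q')(L) = Add(9, Mul(Add(3, L), Add(Rational(-1, 4), L))) (Function('q')(L) = Add(9, Mul(Add(Add(Rational(-9, 4), 2), L), Add(3, L))) = Add(9, Mul(Add(Rational(-1, 4), L), Add(3, L))) = Add(9, Mul(Add(3, L), Add(Rational(-1, 4), L))))
Function('g')(Y) = Mul(18, Y) (Function('g')(Y) = Mul(Add(Y, Y), Add(Rational(33, 4), Pow(-3, 2), Mul(Rational(11, 4), -3))) = Mul(Mul(2, Y), Add(Rational(33, 4), 9, Rational(-33, 4))) = Mul(Mul(2, Y), 9) = Mul(18, Y))
Add(-228551, Function('g')(-39)) = Add(-228551, Mul(18, -39)) = Add(-228551, -702) = -229253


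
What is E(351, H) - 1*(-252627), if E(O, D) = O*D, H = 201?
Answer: 323178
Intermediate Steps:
E(O, D) = D*O
E(351, H) - 1*(-252627) = 201*351 - 1*(-252627) = 70551 + 252627 = 323178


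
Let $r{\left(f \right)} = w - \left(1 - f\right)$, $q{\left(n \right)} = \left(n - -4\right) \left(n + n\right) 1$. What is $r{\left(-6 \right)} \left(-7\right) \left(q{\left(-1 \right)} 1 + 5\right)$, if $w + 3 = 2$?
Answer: $-56$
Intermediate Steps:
$w = -1$ ($w = -3 + 2 = -1$)
$q{\left(n \right)} = 2 n \left(4 + n\right)$ ($q{\left(n \right)} = \left(n + 4\right) 2 n 1 = \left(4 + n\right) 2 n 1 = 2 n \left(4 + n\right) 1 = 2 n \left(4 + n\right)$)
$r{\left(f \right)} = -2 + f$ ($r{\left(f \right)} = -1 - \left(1 - f\right) = -1 + \left(-1 + f\right) = -2 + f$)
$r{\left(-6 \right)} \left(-7\right) \left(q{\left(-1 \right)} 1 + 5\right) = \left(-2 - 6\right) \left(-7\right) \left(2 \left(-1\right) \left(4 - 1\right) 1 + 5\right) = \left(-8\right) \left(-7\right) \left(2 \left(-1\right) 3 \cdot 1 + 5\right) = 56 \left(\left(-6\right) 1 + 5\right) = 56 \left(-6 + 5\right) = 56 \left(-1\right) = -56$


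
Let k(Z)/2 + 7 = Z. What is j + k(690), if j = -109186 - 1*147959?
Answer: -255779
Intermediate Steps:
j = -257145 (j = -109186 - 147959 = -257145)
k(Z) = -14 + 2*Z
j + k(690) = -257145 + (-14 + 2*690) = -257145 + (-14 + 1380) = -257145 + 1366 = -255779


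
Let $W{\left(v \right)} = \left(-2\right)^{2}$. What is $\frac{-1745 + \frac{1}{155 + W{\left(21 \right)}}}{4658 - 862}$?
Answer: $- \frac{138727}{301782} \approx -0.45969$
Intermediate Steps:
$W{\left(v \right)} = 4$
$\frac{-1745 + \frac{1}{155 + W{\left(21 \right)}}}{4658 - 862} = \frac{-1745 + \frac{1}{155 + 4}}{4658 - 862} = \frac{-1745 + \frac{1}{159}}{3796} = \left(-1745 + \frac{1}{159}\right) \frac{1}{3796} = \left(- \frac{277454}{159}\right) \frac{1}{3796} = - \frac{138727}{301782}$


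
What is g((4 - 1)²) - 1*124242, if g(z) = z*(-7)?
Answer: -124305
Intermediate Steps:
g(z) = -7*z
g((4 - 1)²) - 1*124242 = -7*(4 - 1)² - 1*124242 = -7*3² - 124242 = -7*9 - 124242 = -63 - 124242 = -124305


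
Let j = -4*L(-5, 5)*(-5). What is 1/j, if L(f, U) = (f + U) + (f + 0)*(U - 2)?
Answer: -1/300 ≈ -0.0033333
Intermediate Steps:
L(f, U) = U + f + f*(-2 + U) (L(f, U) = (U + f) + f*(-2 + U) = U + f + f*(-2 + U))
j = -300 (j = -4*(5 - 1*(-5) + 5*(-5))*(-5) = -4*(5 + 5 - 25)*(-5) = -4*(-15)*(-5) = 60*(-5) = -300)
1/j = 1/(-300) = -1/300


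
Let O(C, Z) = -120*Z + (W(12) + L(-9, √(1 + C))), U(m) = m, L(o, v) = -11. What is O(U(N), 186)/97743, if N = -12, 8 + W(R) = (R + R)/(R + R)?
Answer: -7446/32581 ≈ -0.22854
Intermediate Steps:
W(R) = -7 (W(R) = -8 + (R + R)/(R + R) = -8 + (2*R)/((2*R)) = -8 + (2*R)*(1/(2*R)) = -8 + 1 = -7)
O(C, Z) = -18 - 120*Z (O(C, Z) = -120*Z + (-7 - 11) = -120*Z - 18 = -18 - 120*Z)
O(U(N), 186)/97743 = (-18 - 120*186)/97743 = (-18 - 22320)*(1/97743) = -22338*1/97743 = -7446/32581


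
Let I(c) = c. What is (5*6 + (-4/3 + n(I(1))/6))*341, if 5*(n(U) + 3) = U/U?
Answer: 48081/5 ≈ 9616.2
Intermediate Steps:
n(U) = -14/5 (n(U) = -3 + (U/U)/5 = -3 + (1/5)*1 = -3 + 1/5 = -14/5)
(5*6 + (-4/3 + n(I(1))/6))*341 = (5*6 + (-4/3 - 14/5/6))*341 = (30 + (-4*1/3 - 14/5*1/6))*341 = (30 + (-4/3 - 7/15))*341 = (30 - 9/5)*341 = (141/5)*341 = 48081/5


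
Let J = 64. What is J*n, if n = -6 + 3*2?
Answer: 0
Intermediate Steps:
n = 0 (n = -6 + 6 = 0)
J*n = 64*0 = 0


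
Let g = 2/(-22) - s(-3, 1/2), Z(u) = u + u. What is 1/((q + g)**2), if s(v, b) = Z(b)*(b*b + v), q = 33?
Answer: 1936/2461761 ≈ 0.00078643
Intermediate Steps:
Z(u) = 2*u
s(v, b) = 2*b*(v + b**2) (s(v, b) = (2*b)*(b*b + v) = (2*b)*(b**2 + v) = (2*b)*(v + b**2) = 2*b*(v + b**2))
g = 117/44 (g = 2/(-22) - 2*(-3 + (1/2)**2)/2 = 2*(-1/22) - 2*(-3 + (1/2)**2)/2 = -1/11 - 2*(-3 + 1/4)/2 = -1/11 - 2*(-11)/(2*4) = -1/11 - 1*(-11/4) = -1/11 + 11/4 = 117/44 ≈ 2.6591)
1/((q + g)**2) = 1/((33 + 117/44)**2) = 1/((1569/44)**2) = 1/(2461761/1936) = 1936/2461761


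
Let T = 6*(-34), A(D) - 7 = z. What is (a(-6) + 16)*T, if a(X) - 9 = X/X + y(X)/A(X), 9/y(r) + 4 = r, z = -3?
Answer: -52581/10 ≈ -5258.1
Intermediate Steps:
y(r) = 9/(-4 + r)
A(D) = 4 (A(D) = 7 - 3 = 4)
a(X) = 10 + 9/(4*(-4 + X)) (a(X) = 9 + (X/X + (9/(-4 + X))/4) = 9 + (1 + (9/(-4 + X))*(1/4)) = 9 + (1 + 9/(4*(-4 + X))) = 10 + 9/(4*(-4 + X)))
T = -204
(a(-6) + 16)*T = ((-151 + 40*(-6))/(4*(-4 - 6)) + 16)*(-204) = ((1/4)*(-151 - 240)/(-10) + 16)*(-204) = ((1/4)*(-1/10)*(-391) + 16)*(-204) = (391/40 + 16)*(-204) = (1031/40)*(-204) = -52581/10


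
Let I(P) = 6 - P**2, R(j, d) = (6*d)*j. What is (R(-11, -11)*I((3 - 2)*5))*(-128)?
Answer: 1765632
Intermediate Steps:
R(j, d) = 6*d*j
(R(-11, -11)*I((3 - 2)*5))*(-128) = ((6*(-11)*(-11))*(6 - ((3 - 2)*5)**2))*(-128) = (726*(6 - (1*5)**2))*(-128) = (726*(6 - 1*5**2))*(-128) = (726*(6 - 1*25))*(-128) = (726*(6 - 25))*(-128) = (726*(-19))*(-128) = -13794*(-128) = 1765632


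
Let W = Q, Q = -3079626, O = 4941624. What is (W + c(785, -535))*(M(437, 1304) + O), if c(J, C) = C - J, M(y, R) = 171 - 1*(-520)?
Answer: -15227005629990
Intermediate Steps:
M(y, R) = 691 (M(y, R) = 171 + 520 = 691)
W = -3079626
(W + c(785, -535))*(M(437, 1304) + O) = (-3079626 + (-535 - 1*785))*(691 + 4941624) = (-3079626 + (-535 - 785))*4942315 = (-3079626 - 1320)*4942315 = -3080946*4942315 = -15227005629990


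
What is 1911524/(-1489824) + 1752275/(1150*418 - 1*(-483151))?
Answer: 1443904193/2699188632 ≈ 0.53494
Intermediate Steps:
1911524/(-1489824) + 1752275/(1150*418 - 1*(-483151)) = 1911524*(-1/1489824) + 1752275/(480700 + 483151) = -477881/372456 + 1752275/963851 = -477881/372456 + 1752275*(1/963851) = -477881/372456 + 13175/7247 = 1443904193/2699188632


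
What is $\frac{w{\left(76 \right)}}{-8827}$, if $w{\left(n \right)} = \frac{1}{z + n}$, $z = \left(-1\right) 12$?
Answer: $- \frac{1}{564928} \approx -1.7701 \cdot 10^{-6}$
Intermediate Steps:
$z = -12$
$w{\left(n \right)} = \frac{1}{-12 + n}$
$\frac{w{\left(76 \right)}}{-8827} = \frac{1}{\left(-12 + 76\right) \left(-8827\right)} = \frac{1}{64} \left(- \frac{1}{8827}\right) = - \frac{1}{564928}$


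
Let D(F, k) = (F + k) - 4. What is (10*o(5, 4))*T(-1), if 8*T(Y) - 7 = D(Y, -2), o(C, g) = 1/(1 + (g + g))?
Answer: 0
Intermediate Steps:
o(C, g) = 1/(1 + 2*g)
D(F, k) = -4 + F + k
T(Y) = ⅛ + Y/8 (T(Y) = 7/8 + (-4 + Y - 2)/8 = 7/8 + (-6 + Y)/8 = 7/8 + (-¾ + Y/8) = ⅛ + Y/8)
(10*o(5, 4))*T(-1) = (10/(1 + 2*4))*(⅛ + (⅛)*(-1)) = (10/(1 + 8))*(⅛ - ⅛) = (10/9)*0 = 0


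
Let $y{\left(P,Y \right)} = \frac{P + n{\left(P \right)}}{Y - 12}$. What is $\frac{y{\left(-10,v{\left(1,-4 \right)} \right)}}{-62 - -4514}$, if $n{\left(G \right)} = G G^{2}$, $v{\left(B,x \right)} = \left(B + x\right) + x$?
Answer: $\frac{505}{42294} \approx 0.01194$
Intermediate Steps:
$v{\left(B,x \right)} = B + 2 x$
$n{\left(G \right)} = G^{3}$
$y{\left(P,Y \right)} = \frac{P + P^{3}}{-12 + Y}$ ($y{\left(P,Y \right)} = \frac{P + P^{3}}{Y - 12} = \frac{P + P^{3}}{-12 + Y}$)
$\frac{y{\left(-10,v{\left(1,-4 \right)} \right)}}{-62 - -4514} = \frac{\frac{1}{-12 + \left(1 + 2 \left(-4\right)\right)} \left(-10 + \left(-10\right)^{3}\right)}{-62 - -4514} = \frac{\frac{1}{-12 + \left(1 - 8\right)} \left(-10 - 1000\right)}{-62 + 4514} = \frac{\frac{1}{-12 - 7} \left(-1010\right)}{4452} = \frac{1}{-19} \left(-1010\right) \frac{1}{4452} = \left(- \frac{1}{19}\right) \left(-1010\right) \frac{1}{4452} = \frac{1010}{19} \cdot \frac{1}{4452} = \frac{505}{42294}$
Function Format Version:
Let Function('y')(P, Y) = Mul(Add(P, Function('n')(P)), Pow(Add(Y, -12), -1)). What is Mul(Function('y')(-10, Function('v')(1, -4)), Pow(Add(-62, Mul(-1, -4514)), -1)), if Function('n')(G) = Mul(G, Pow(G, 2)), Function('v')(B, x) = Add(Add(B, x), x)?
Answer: Rational(505, 42294) ≈ 0.011940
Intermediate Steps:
Function('v')(B, x) = Add(B, Mul(2, x))
Function('n')(G) = Pow(G, 3)
Function('y')(P, Y) = Mul(Pow(Add(-12, Y), -1), Add(P, Pow(P, 3))) (Function('y')(P, Y) = Mul(Add(P, Pow(P, 3)), Pow(Add(Y, -12), -1)) = Mul(Add(P, Pow(P, 3)), Pow(Add(-12, Y), -1)) = Mul(Pow(Add(-12, Y), -1), Add(P, Pow(P, 3))))
Mul(Function('y')(-10, Function('v')(1, -4)), Pow(Add(-62, Mul(-1, -4514)), -1)) = Mul(Mul(Pow(Add(-12, Add(1, Mul(2, -4))), -1), Add(-10, Pow(-10, 3))), Pow(Add(-62, Mul(-1, -4514)), -1)) = Mul(Mul(Pow(Add(-12, Add(1, -8)), -1), Add(-10, -1000)), Pow(Add(-62, 4514), -1)) = Mul(Mul(Pow(Add(-12, -7), -1), -1010), Pow(4452, -1)) = Mul(Mul(Pow(-19, -1), -1010), Rational(1, 4452)) = Mul(Mul(Rational(-1, 19), -1010), Rational(1, 4452)) = Mul(Rational(1010, 19), Rational(1, 4452)) = Rational(505, 42294)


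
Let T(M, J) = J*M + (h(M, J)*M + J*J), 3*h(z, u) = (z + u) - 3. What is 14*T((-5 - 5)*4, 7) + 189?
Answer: 3675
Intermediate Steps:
h(z, u) = -1 + u/3 + z/3 (h(z, u) = ((z + u) - 3)/3 = ((u + z) - 3)/3 = (-3 + u + z)/3 = -1 + u/3 + z/3)
T(M, J) = J² + J*M + M*(-1 + J/3 + M/3) (T(M, J) = J*M + ((-1 + J/3 + M/3)*M + J*J) = J*M + (M*(-1 + J/3 + M/3) + J²) = J*M + (J² + M*(-1 + J/3 + M/3)) = J² + J*M + M*(-1 + J/3 + M/3))
14*T((-5 - 5)*4, 7) + 189 = 14*(7² + 7*((-5 - 5)*4) + ((-5 - 5)*4)*(-3 + 7 + (-5 - 5)*4)/3) + 189 = 14*(49 + 7*(-10*4) + (-10*4)*(-3 + 7 - 10*4)/3) + 189 = 14*(49 + 7*(-40) + (⅓)*(-40)*(-3 + 7 - 40)) + 189 = 14*(49 - 280 + (⅓)*(-40)*(-36)) + 189 = 14*(49 - 280 + 480) + 189 = 14*249 + 189 = 3486 + 189 = 3675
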